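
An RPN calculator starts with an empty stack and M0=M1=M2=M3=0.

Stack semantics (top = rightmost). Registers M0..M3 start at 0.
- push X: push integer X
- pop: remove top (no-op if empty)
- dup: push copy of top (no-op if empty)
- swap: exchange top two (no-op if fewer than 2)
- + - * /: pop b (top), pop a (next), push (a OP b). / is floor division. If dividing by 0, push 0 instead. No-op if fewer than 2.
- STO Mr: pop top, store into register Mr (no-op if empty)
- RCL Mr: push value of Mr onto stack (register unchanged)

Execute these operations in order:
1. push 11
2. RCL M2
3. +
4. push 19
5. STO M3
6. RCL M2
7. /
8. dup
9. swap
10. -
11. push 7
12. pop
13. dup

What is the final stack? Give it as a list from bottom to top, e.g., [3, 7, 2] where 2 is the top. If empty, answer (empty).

Answer: [0, 0]

Derivation:
After op 1 (push 11): stack=[11] mem=[0,0,0,0]
After op 2 (RCL M2): stack=[11,0] mem=[0,0,0,0]
After op 3 (+): stack=[11] mem=[0,0,0,0]
After op 4 (push 19): stack=[11,19] mem=[0,0,0,0]
After op 5 (STO M3): stack=[11] mem=[0,0,0,19]
After op 6 (RCL M2): stack=[11,0] mem=[0,0,0,19]
After op 7 (/): stack=[0] mem=[0,0,0,19]
After op 8 (dup): stack=[0,0] mem=[0,0,0,19]
After op 9 (swap): stack=[0,0] mem=[0,0,0,19]
After op 10 (-): stack=[0] mem=[0,0,0,19]
After op 11 (push 7): stack=[0,7] mem=[0,0,0,19]
After op 12 (pop): stack=[0] mem=[0,0,0,19]
After op 13 (dup): stack=[0,0] mem=[0,0,0,19]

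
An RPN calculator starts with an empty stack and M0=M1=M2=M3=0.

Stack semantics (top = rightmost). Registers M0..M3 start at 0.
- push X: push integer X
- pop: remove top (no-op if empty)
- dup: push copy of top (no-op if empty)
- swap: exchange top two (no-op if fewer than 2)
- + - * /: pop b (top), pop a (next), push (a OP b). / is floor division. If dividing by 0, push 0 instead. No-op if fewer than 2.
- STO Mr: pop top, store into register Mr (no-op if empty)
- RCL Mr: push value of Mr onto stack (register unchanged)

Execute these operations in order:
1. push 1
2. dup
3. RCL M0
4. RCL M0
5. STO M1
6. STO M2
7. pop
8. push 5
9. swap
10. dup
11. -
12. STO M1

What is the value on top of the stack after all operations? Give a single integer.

Answer: 5

Derivation:
After op 1 (push 1): stack=[1] mem=[0,0,0,0]
After op 2 (dup): stack=[1,1] mem=[0,0,0,0]
After op 3 (RCL M0): stack=[1,1,0] mem=[0,0,0,0]
After op 4 (RCL M0): stack=[1,1,0,0] mem=[0,0,0,0]
After op 5 (STO M1): stack=[1,1,0] mem=[0,0,0,0]
After op 6 (STO M2): stack=[1,1] mem=[0,0,0,0]
After op 7 (pop): stack=[1] mem=[0,0,0,0]
After op 8 (push 5): stack=[1,5] mem=[0,0,0,0]
After op 9 (swap): stack=[5,1] mem=[0,0,0,0]
After op 10 (dup): stack=[5,1,1] mem=[0,0,0,0]
After op 11 (-): stack=[5,0] mem=[0,0,0,0]
After op 12 (STO M1): stack=[5] mem=[0,0,0,0]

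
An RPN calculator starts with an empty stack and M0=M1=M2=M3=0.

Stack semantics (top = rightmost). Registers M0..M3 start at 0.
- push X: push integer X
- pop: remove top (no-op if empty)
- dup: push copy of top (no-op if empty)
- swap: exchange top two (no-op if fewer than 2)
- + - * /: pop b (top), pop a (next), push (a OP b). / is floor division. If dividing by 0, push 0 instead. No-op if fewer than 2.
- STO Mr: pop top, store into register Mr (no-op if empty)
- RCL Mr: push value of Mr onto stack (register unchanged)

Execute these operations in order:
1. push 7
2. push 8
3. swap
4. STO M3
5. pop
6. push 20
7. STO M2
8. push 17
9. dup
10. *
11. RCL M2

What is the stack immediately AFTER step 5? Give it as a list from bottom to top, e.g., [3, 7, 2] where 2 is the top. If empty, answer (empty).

After op 1 (push 7): stack=[7] mem=[0,0,0,0]
After op 2 (push 8): stack=[7,8] mem=[0,0,0,0]
After op 3 (swap): stack=[8,7] mem=[0,0,0,0]
After op 4 (STO M3): stack=[8] mem=[0,0,0,7]
After op 5 (pop): stack=[empty] mem=[0,0,0,7]

(empty)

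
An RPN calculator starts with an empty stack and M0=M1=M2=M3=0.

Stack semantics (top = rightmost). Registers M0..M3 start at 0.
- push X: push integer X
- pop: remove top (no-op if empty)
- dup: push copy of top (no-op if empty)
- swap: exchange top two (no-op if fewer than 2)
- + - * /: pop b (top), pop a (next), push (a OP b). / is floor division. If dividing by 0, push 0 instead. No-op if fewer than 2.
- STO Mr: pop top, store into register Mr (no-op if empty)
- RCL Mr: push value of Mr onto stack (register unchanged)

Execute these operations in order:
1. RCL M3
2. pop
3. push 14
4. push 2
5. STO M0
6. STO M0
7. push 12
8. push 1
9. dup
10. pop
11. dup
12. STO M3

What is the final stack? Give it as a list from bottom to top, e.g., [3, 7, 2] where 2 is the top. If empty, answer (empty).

After op 1 (RCL M3): stack=[0] mem=[0,0,0,0]
After op 2 (pop): stack=[empty] mem=[0,0,0,0]
After op 3 (push 14): stack=[14] mem=[0,0,0,0]
After op 4 (push 2): stack=[14,2] mem=[0,0,0,0]
After op 5 (STO M0): stack=[14] mem=[2,0,0,0]
After op 6 (STO M0): stack=[empty] mem=[14,0,0,0]
After op 7 (push 12): stack=[12] mem=[14,0,0,0]
After op 8 (push 1): stack=[12,1] mem=[14,0,0,0]
After op 9 (dup): stack=[12,1,1] mem=[14,0,0,0]
After op 10 (pop): stack=[12,1] mem=[14,0,0,0]
After op 11 (dup): stack=[12,1,1] mem=[14,0,0,0]
After op 12 (STO M3): stack=[12,1] mem=[14,0,0,1]

Answer: [12, 1]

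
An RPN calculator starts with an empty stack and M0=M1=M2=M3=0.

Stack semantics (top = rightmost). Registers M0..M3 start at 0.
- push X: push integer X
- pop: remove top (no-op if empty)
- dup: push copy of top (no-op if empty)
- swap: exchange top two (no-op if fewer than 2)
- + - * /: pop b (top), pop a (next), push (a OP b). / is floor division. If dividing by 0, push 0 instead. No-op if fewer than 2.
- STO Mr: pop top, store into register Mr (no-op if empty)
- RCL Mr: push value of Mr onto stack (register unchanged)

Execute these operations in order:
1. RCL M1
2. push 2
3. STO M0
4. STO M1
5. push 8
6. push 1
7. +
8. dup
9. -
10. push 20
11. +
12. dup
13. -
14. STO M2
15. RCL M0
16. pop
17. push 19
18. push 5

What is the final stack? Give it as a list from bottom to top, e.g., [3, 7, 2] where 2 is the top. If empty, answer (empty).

Answer: [19, 5]

Derivation:
After op 1 (RCL M1): stack=[0] mem=[0,0,0,0]
After op 2 (push 2): stack=[0,2] mem=[0,0,0,0]
After op 3 (STO M0): stack=[0] mem=[2,0,0,0]
After op 4 (STO M1): stack=[empty] mem=[2,0,0,0]
After op 5 (push 8): stack=[8] mem=[2,0,0,0]
After op 6 (push 1): stack=[8,1] mem=[2,0,0,0]
After op 7 (+): stack=[9] mem=[2,0,0,0]
After op 8 (dup): stack=[9,9] mem=[2,0,0,0]
After op 9 (-): stack=[0] mem=[2,0,0,0]
After op 10 (push 20): stack=[0,20] mem=[2,0,0,0]
After op 11 (+): stack=[20] mem=[2,0,0,0]
After op 12 (dup): stack=[20,20] mem=[2,0,0,0]
After op 13 (-): stack=[0] mem=[2,0,0,0]
After op 14 (STO M2): stack=[empty] mem=[2,0,0,0]
After op 15 (RCL M0): stack=[2] mem=[2,0,0,0]
After op 16 (pop): stack=[empty] mem=[2,0,0,0]
After op 17 (push 19): stack=[19] mem=[2,0,0,0]
After op 18 (push 5): stack=[19,5] mem=[2,0,0,0]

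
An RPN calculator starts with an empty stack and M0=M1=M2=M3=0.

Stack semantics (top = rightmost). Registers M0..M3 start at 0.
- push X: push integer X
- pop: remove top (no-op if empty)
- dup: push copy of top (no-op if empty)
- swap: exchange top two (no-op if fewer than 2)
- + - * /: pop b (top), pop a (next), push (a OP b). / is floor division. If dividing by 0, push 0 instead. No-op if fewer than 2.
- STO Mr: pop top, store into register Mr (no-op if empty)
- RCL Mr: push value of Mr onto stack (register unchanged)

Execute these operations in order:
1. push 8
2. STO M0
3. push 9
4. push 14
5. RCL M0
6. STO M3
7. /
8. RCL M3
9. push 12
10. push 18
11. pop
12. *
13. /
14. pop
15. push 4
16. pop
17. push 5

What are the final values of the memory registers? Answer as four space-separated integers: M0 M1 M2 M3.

Answer: 8 0 0 8

Derivation:
After op 1 (push 8): stack=[8] mem=[0,0,0,0]
After op 2 (STO M0): stack=[empty] mem=[8,0,0,0]
After op 3 (push 9): stack=[9] mem=[8,0,0,0]
After op 4 (push 14): stack=[9,14] mem=[8,0,0,0]
After op 5 (RCL M0): stack=[9,14,8] mem=[8,0,0,0]
After op 6 (STO M3): stack=[9,14] mem=[8,0,0,8]
After op 7 (/): stack=[0] mem=[8,0,0,8]
After op 8 (RCL M3): stack=[0,8] mem=[8,0,0,8]
After op 9 (push 12): stack=[0,8,12] mem=[8,0,0,8]
After op 10 (push 18): stack=[0,8,12,18] mem=[8,0,0,8]
After op 11 (pop): stack=[0,8,12] mem=[8,0,0,8]
After op 12 (*): stack=[0,96] mem=[8,0,0,8]
After op 13 (/): stack=[0] mem=[8,0,0,8]
After op 14 (pop): stack=[empty] mem=[8,0,0,8]
After op 15 (push 4): stack=[4] mem=[8,0,0,8]
After op 16 (pop): stack=[empty] mem=[8,0,0,8]
After op 17 (push 5): stack=[5] mem=[8,0,0,8]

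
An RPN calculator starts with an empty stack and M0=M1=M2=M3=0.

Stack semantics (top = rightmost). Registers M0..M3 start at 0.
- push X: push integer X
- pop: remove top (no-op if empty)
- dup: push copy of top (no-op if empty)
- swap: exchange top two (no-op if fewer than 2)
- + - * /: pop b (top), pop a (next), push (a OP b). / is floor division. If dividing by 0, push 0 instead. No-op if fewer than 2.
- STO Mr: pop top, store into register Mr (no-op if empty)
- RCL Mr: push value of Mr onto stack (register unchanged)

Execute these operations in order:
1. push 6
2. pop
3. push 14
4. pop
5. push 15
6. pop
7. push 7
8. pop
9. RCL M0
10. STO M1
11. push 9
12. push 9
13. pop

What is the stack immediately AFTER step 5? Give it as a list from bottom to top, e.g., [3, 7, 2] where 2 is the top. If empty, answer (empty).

After op 1 (push 6): stack=[6] mem=[0,0,0,0]
After op 2 (pop): stack=[empty] mem=[0,0,0,0]
After op 3 (push 14): stack=[14] mem=[0,0,0,0]
After op 4 (pop): stack=[empty] mem=[0,0,0,0]
After op 5 (push 15): stack=[15] mem=[0,0,0,0]

[15]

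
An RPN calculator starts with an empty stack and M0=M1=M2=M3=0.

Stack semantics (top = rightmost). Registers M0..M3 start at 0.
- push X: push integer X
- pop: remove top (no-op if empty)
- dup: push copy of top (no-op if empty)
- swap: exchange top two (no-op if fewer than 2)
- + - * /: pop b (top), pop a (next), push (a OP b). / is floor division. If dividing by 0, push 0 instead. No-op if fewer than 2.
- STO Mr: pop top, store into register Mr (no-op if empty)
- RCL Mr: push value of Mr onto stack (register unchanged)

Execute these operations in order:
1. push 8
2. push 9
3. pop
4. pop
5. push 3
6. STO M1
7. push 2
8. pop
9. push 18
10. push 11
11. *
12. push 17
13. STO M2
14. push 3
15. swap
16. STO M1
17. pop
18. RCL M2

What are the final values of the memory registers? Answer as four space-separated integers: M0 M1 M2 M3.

Answer: 0 198 17 0

Derivation:
After op 1 (push 8): stack=[8] mem=[0,0,0,0]
After op 2 (push 9): stack=[8,9] mem=[0,0,0,0]
After op 3 (pop): stack=[8] mem=[0,0,0,0]
After op 4 (pop): stack=[empty] mem=[0,0,0,0]
After op 5 (push 3): stack=[3] mem=[0,0,0,0]
After op 6 (STO M1): stack=[empty] mem=[0,3,0,0]
After op 7 (push 2): stack=[2] mem=[0,3,0,0]
After op 8 (pop): stack=[empty] mem=[0,3,0,0]
After op 9 (push 18): stack=[18] mem=[0,3,0,0]
After op 10 (push 11): stack=[18,11] mem=[0,3,0,0]
After op 11 (*): stack=[198] mem=[0,3,0,0]
After op 12 (push 17): stack=[198,17] mem=[0,3,0,0]
After op 13 (STO M2): stack=[198] mem=[0,3,17,0]
After op 14 (push 3): stack=[198,3] mem=[0,3,17,0]
After op 15 (swap): stack=[3,198] mem=[0,3,17,0]
After op 16 (STO M1): stack=[3] mem=[0,198,17,0]
After op 17 (pop): stack=[empty] mem=[0,198,17,0]
After op 18 (RCL M2): stack=[17] mem=[0,198,17,0]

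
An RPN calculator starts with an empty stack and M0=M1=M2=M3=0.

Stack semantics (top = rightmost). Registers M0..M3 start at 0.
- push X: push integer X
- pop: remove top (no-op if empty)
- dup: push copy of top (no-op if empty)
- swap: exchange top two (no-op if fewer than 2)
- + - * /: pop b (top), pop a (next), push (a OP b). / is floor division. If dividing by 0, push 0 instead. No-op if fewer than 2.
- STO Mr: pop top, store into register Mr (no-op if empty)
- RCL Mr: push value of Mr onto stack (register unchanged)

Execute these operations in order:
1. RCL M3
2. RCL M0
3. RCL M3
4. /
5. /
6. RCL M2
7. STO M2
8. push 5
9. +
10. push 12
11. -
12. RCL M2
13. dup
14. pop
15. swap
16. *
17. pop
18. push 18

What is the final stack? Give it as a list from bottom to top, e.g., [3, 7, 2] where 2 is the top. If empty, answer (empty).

Answer: [18]

Derivation:
After op 1 (RCL M3): stack=[0] mem=[0,0,0,0]
After op 2 (RCL M0): stack=[0,0] mem=[0,0,0,0]
After op 3 (RCL M3): stack=[0,0,0] mem=[0,0,0,0]
After op 4 (/): stack=[0,0] mem=[0,0,0,0]
After op 5 (/): stack=[0] mem=[0,0,0,0]
After op 6 (RCL M2): stack=[0,0] mem=[0,0,0,0]
After op 7 (STO M2): stack=[0] mem=[0,0,0,0]
After op 8 (push 5): stack=[0,5] mem=[0,0,0,0]
After op 9 (+): stack=[5] mem=[0,0,0,0]
After op 10 (push 12): stack=[5,12] mem=[0,0,0,0]
After op 11 (-): stack=[-7] mem=[0,0,0,0]
After op 12 (RCL M2): stack=[-7,0] mem=[0,0,0,0]
After op 13 (dup): stack=[-7,0,0] mem=[0,0,0,0]
After op 14 (pop): stack=[-7,0] mem=[0,0,0,0]
After op 15 (swap): stack=[0,-7] mem=[0,0,0,0]
After op 16 (*): stack=[0] mem=[0,0,0,0]
After op 17 (pop): stack=[empty] mem=[0,0,0,0]
After op 18 (push 18): stack=[18] mem=[0,0,0,0]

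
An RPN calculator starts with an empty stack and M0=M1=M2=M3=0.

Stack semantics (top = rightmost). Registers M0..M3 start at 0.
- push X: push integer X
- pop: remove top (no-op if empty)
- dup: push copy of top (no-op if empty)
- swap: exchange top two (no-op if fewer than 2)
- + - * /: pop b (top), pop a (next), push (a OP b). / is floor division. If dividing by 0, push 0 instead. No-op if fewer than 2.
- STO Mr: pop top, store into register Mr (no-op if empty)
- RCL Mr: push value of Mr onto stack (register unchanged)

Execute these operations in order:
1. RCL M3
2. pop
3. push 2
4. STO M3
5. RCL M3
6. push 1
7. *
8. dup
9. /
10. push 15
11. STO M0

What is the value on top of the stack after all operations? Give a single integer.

After op 1 (RCL M3): stack=[0] mem=[0,0,0,0]
After op 2 (pop): stack=[empty] mem=[0,0,0,0]
After op 3 (push 2): stack=[2] mem=[0,0,0,0]
After op 4 (STO M3): stack=[empty] mem=[0,0,0,2]
After op 5 (RCL M3): stack=[2] mem=[0,0,0,2]
After op 6 (push 1): stack=[2,1] mem=[0,0,0,2]
After op 7 (*): stack=[2] mem=[0,0,0,2]
After op 8 (dup): stack=[2,2] mem=[0,0,0,2]
After op 9 (/): stack=[1] mem=[0,0,0,2]
After op 10 (push 15): stack=[1,15] mem=[0,0,0,2]
After op 11 (STO M0): stack=[1] mem=[15,0,0,2]

Answer: 1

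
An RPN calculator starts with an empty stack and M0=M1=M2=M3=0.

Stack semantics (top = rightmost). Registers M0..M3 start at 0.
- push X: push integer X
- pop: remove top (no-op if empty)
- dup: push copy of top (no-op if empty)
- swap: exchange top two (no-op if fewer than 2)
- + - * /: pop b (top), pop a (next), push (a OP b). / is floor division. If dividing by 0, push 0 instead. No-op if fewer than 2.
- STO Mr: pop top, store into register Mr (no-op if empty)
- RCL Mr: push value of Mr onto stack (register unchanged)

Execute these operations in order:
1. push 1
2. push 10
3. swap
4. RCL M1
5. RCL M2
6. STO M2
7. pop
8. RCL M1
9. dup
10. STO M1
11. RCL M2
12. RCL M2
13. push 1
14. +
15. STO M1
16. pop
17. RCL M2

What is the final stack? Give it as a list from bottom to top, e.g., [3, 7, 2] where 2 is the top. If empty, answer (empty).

After op 1 (push 1): stack=[1] mem=[0,0,0,0]
After op 2 (push 10): stack=[1,10] mem=[0,0,0,0]
After op 3 (swap): stack=[10,1] mem=[0,0,0,0]
After op 4 (RCL M1): stack=[10,1,0] mem=[0,0,0,0]
After op 5 (RCL M2): stack=[10,1,0,0] mem=[0,0,0,0]
After op 6 (STO M2): stack=[10,1,0] mem=[0,0,0,0]
After op 7 (pop): stack=[10,1] mem=[0,0,0,0]
After op 8 (RCL M1): stack=[10,1,0] mem=[0,0,0,0]
After op 9 (dup): stack=[10,1,0,0] mem=[0,0,0,0]
After op 10 (STO M1): stack=[10,1,0] mem=[0,0,0,0]
After op 11 (RCL M2): stack=[10,1,0,0] mem=[0,0,0,0]
After op 12 (RCL M2): stack=[10,1,0,0,0] mem=[0,0,0,0]
After op 13 (push 1): stack=[10,1,0,0,0,1] mem=[0,0,0,0]
After op 14 (+): stack=[10,1,0,0,1] mem=[0,0,0,0]
After op 15 (STO M1): stack=[10,1,0,0] mem=[0,1,0,0]
After op 16 (pop): stack=[10,1,0] mem=[0,1,0,0]
After op 17 (RCL M2): stack=[10,1,0,0] mem=[0,1,0,0]

Answer: [10, 1, 0, 0]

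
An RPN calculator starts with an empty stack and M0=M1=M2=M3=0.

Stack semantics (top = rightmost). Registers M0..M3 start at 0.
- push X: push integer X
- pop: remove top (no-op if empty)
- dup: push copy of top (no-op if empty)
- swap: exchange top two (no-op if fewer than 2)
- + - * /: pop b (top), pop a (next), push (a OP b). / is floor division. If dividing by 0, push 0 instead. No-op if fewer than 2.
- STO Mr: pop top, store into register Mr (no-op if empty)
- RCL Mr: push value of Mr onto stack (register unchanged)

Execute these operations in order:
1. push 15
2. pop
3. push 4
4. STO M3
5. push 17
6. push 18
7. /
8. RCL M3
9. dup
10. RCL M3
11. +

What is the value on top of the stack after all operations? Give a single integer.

After op 1 (push 15): stack=[15] mem=[0,0,0,0]
After op 2 (pop): stack=[empty] mem=[0,0,0,0]
After op 3 (push 4): stack=[4] mem=[0,0,0,0]
After op 4 (STO M3): stack=[empty] mem=[0,0,0,4]
After op 5 (push 17): stack=[17] mem=[0,0,0,4]
After op 6 (push 18): stack=[17,18] mem=[0,0,0,4]
After op 7 (/): stack=[0] mem=[0,0,0,4]
After op 8 (RCL M3): stack=[0,4] mem=[0,0,0,4]
After op 9 (dup): stack=[0,4,4] mem=[0,0,0,4]
After op 10 (RCL M3): stack=[0,4,4,4] mem=[0,0,0,4]
After op 11 (+): stack=[0,4,8] mem=[0,0,0,4]

Answer: 8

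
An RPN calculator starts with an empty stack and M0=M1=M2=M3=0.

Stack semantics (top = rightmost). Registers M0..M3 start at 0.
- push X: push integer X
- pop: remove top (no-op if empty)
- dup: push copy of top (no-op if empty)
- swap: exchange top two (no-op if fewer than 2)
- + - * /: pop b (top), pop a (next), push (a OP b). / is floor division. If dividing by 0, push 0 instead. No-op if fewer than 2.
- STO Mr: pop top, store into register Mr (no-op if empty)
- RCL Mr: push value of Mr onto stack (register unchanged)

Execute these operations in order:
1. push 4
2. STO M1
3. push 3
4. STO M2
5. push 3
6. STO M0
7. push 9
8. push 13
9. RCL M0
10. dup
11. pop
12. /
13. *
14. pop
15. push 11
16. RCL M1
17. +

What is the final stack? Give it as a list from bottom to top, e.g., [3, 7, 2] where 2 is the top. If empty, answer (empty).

Answer: [15]

Derivation:
After op 1 (push 4): stack=[4] mem=[0,0,0,0]
After op 2 (STO M1): stack=[empty] mem=[0,4,0,0]
After op 3 (push 3): stack=[3] mem=[0,4,0,0]
After op 4 (STO M2): stack=[empty] mem=[0,4,3,0]
After op 5 (push 3): stack=[3] mem=[0,4,3,0]
After op 6 (STO M0): stack=[empty] mem=[3,4,3,0]
After op 7 (push 9): stack=[9] mem=[3,4,3,0]
After op 8 (push 13): stack=[9,13] mem=[3,4,3,0]
After op 9 (RCL M0): stack=[9,13,3] mem=[3,4,3,0]
After op 10 (dup): stack=[9,13,3,3] mem=[3,4,3,0]
After op 11 (pop): stack=[9,13,3] mem=[3,4,3,0]
After op 12 (/): stack=[9,4] mem=[3,4,3,0]
After op 13 (*): stack=[36] mem=[3,4,3,0]
After op 14 (pop): stack=[empty] mem=[3,4,3,0]
After op 15 (push 11): stack=[11] mem=[3,4,3,0]
After op 16 (RCL M1): stack=[11,4] mem=[3,4,3,0]
After op 17 (+): stack=[15] mem=[3,4,3,0]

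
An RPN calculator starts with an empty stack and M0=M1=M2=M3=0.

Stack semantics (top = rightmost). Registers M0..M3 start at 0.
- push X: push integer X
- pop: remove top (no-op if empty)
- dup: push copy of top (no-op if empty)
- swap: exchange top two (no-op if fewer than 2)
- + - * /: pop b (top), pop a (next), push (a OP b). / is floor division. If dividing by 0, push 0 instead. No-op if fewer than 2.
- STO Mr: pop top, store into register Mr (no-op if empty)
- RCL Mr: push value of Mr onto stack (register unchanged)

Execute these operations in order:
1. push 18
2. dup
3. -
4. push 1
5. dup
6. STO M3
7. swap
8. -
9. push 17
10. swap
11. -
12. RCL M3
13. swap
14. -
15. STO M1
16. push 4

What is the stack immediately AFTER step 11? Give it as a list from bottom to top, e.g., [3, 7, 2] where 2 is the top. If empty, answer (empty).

After op 1 (push 18): stack=[18] mem=[0,0,0,0]
After op 2 (dup): stack=[18,18] mem=[0,0,0,0]
After op 3 (-): stack=[0] mem=[0,0,0,0]
After op 4 (push 1): stack=[0,1] mem=[0,0,0,0]
After op 5 (dup): stack=[0,1,1] mem=[0,0,0,0]
After op 6 (STO M3): stack=[0,1] mem=[0,0,0,1]
After op 7 (swap): stack=[1,0] mem=[0,0,0,1]
After op 8 (-): stack=[1] mem=[0,0,0,1]
After op 9 (push 17): stack=[1,17] mem=[0,0,0,1]
After op 10 (swap): stack=[17,1] mem=[0,0,0,1]
After op 11 (-): stack=[16] mem=[0,0,0,1]

[16]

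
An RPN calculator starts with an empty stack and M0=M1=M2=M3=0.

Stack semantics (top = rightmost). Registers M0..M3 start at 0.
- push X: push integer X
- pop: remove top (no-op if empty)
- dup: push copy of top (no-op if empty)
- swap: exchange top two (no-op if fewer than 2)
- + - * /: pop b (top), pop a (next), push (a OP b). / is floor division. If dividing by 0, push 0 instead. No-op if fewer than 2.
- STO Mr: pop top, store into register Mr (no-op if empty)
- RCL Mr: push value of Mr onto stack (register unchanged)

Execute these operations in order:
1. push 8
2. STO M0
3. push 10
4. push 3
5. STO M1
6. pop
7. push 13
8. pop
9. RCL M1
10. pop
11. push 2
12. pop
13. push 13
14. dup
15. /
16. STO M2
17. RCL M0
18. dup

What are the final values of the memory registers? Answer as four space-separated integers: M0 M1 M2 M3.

After op 1 (push 8): stack=[8] mem=[0,0,0,0]
After op 2 (STO M0): stack=[empty] mem=[8,0,0,0]
After op 3 (push 10): stack=[10] mem=[8,0,0,0]
After op 4 (push 3): stack=[10,3] mem=[8,0,0,0]
After op 5 (STO M1): stack=[10] mem=[8,3,0,0]
After op 6 (pop): stack=[empty] mem=[8,3,0,0]
After op 7 (push 13): stack=[13] mem=[8,3,0,0]
After op 8 (pop): stack=[empty] mem=[8,3,0,0]
After op 9 (RCL M1): stack=[3] mem=[8,3,0,0]
After op 10 (pop): stack=[empty] mem=[8,3,0,0]
After op 11 (push 2): stack=[2] mem=[8,3,0,0]
After op 12 (pop): stack=[empty] mem=[8,3,0,0]
After op 13 (push 13): stack=[13] mem=[8,3,0,0]
After op 14 (dup): stack=[13,13] mem=[8,3,0,0]
After op 15 (/): stack=[1] mem=[8,3,0,0]
After op 16 (STO M2): stack=[empty] mem=[8,3,1,0]
After op 17 (RCL M0): stack=[8] mem=[8,3,1,0]
After op 18 (dup): stack=[8,8] mem=[8,3,1,0]

Answer: 8 3 1 0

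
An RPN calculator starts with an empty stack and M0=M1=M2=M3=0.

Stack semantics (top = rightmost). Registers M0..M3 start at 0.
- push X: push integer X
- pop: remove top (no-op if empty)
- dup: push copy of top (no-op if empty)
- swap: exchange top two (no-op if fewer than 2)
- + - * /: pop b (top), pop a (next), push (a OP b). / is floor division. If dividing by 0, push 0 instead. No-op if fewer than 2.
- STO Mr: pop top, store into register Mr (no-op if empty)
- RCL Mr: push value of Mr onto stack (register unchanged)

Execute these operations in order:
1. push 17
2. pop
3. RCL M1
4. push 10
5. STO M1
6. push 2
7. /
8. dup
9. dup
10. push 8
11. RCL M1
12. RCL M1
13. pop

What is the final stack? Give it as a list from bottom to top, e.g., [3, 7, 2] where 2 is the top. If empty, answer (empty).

After op 1 (push 17): stack=[17] mem=[0,0,0,0]
After op 2 (pop): stack=[empty] mem=[0,0,0,0]
After op 3 (RCL M1): stack=[0] mem=[0,0,0,0]
After op 4 (push 10): stack=[0,10] mem=[0,0,0,0]
After op 5 (STO M1): stack=[0] mem=[0,10,0,0]
After op 6 (push 2): stack=[0,2] mem=[0,10,0,0]
After op 7 (/): stack=[0] mem=[0,10,0,0]
After op 8 (dup): stack=[0,0] mem=[0,10,0,0]
After op 9 (dup): stack=[0,0,0] mem=[0,10,0,0]
After op 10 (push 8): stack=[0,0,0,8] mem=[0,10,0,0]
After op 11 (RCL M1): stack=[0,0,0,8,10] mem=[0,10,0,0]
After op 12 (RCL M1): stack=[0,0,0,8,10,10] mem=[0,10,0,0]
After op 13 (pop): stack=[0,0,0,8,10] mem=[0,10,0,0]

Answer: [0, 0, 0, 8, 10]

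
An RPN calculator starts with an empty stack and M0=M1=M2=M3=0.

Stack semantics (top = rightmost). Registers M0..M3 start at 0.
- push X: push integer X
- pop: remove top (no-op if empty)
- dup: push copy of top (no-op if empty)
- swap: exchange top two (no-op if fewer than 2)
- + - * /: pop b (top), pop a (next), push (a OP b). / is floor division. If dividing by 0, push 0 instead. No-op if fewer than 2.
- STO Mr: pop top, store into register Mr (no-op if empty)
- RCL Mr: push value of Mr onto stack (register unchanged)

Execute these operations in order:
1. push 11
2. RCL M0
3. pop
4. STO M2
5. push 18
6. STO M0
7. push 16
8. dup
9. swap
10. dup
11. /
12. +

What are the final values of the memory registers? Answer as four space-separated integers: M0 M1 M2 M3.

After op 1 (push 11): stack=[11] mem=[0,0,0,0]
After op 2 (RCL M0): stack=[11,0] mem=[0,0,0,0]
After op 3 (pop): stack=[11] mem=[0,0,0,0]
After op 4 (STO M2): stack=[empty] mem=[0,0,11,0]
After op 5 (push 18): stack=[18] mem=[0,0,11,0]
After op 6 (STO M0): stack=[empty] mem=[18,0,11,0]
After op 7 (push 16): stack=[16] mem=[18,0,11,0]
After op 8 (dup): stack=[16,16] mem=[18,0,11,0]
After op 9 (swap): stack=[16,16] mem=[18,0,11,0]
After op 10 (dup): stack=[16,16,16] mem=[18,0,11,0]
After op 11 (/): stack=[16,1] mem=[18,0,11,0]
After op 12 (+): stack=[17] mem=[18,0,11,0]

Answer: 18 0 11 0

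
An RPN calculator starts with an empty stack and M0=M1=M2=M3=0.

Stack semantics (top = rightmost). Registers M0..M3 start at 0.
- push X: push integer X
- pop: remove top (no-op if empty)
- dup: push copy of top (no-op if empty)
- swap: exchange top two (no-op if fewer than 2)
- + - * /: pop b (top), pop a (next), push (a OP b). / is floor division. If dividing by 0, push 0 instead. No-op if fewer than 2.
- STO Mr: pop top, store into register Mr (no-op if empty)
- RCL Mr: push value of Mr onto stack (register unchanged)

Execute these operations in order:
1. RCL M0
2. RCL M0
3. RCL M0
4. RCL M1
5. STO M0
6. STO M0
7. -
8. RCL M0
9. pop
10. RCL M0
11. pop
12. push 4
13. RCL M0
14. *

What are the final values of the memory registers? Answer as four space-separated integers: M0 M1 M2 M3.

Answer: 0 0 0 0

Derivation:
After op 1 (RCL M0): stack=[0] mem=[0,0,0,0]
After op 2 (RCL M0): stack=[0,0] mem=[0,0,0,0]
After op 3 (RCL M0): stack=[0,0,0] mem=[0,0,0,0]
After op 4 (RCL M1): stack=[0,0,0,0] mem=[0,0,0,0]
After op 5 (STO M0): stack=[0,0,0] mem=[0,0,0,0]
After op 6 (STO M0): stack=[0,0] mem=[0,0,0,0]
After op 7 (-): stack=[0] mem=[0,0,0,0]
After op 8 (RCL M0): stack=[0,0] mem=[0,0,0,0]
After op 9 (pop): stack=[0] mem=[0,0,0,0]
After op 10 (RCL M0): stack=[0,0] mem=[0,0,0,0]
After op 11 (pop): stack=[0] mem=[0,0,0,0]
After op 12 (push 4): stack=[0,4] mem=[0,0,0,0]
After op 13 (RCL M0): stack=[0,4,0] mem=[0,0,0,0]
After op 14 (*): stack=[0,0] mem=[0,0,0,0]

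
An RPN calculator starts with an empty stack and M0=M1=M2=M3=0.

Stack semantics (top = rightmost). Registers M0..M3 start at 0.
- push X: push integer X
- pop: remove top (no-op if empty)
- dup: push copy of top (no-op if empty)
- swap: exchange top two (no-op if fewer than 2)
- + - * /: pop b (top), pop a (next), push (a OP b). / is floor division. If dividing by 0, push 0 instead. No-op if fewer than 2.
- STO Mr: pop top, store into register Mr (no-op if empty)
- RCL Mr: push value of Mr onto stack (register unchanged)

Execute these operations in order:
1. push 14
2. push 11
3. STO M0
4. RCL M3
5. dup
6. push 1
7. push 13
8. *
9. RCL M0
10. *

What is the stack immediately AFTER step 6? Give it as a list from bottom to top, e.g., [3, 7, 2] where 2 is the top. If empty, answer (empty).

After op 1 (push 14): stack=[14] mem=[0,0,0,0]
After op 2 (push 11): stack=[14,11] mem=[0,0,0,0]
After op 3 (STO M0): stack=[14] mem=[11,0,0,0]
After op 4 (RCL M3): stack=[14,0] mem=[11,0,0,0]
After op 5 (dup): stack=[14,0,0] mem=[11,0,0,0]
After op 6 (push 1): stack=[14,0,0,1] mem=[11,0,0,0]

[14, 0, 0, 1]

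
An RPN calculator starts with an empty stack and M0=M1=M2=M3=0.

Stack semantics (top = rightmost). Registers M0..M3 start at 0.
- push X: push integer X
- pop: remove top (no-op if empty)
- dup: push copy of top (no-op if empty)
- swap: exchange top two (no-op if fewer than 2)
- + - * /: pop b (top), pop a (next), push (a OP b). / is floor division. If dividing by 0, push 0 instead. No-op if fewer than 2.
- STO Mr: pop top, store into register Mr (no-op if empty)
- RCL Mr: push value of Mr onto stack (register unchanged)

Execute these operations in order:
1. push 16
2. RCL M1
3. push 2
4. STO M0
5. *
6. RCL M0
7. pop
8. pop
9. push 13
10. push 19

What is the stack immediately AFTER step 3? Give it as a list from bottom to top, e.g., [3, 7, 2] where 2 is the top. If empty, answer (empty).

After op 1 (push 16): stack=[16] mem=[0,0,0,0]
After op 2 (RCL M1): stack=[16,0] mem=[0,0,0,0]
After op 3 (push 2): stack=[16,0,2] mem=[0,0,0,0]

[16, 0, 2]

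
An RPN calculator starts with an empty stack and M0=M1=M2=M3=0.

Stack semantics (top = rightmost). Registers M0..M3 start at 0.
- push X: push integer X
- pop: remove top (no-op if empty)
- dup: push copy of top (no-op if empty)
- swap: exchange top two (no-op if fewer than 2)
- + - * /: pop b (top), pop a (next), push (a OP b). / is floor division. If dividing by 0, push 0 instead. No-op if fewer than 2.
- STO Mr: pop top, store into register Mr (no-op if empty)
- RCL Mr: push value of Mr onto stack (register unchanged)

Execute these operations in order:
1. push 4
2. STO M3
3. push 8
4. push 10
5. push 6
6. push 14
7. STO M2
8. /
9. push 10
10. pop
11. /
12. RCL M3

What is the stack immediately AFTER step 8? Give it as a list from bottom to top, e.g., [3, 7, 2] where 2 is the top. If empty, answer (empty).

After op 1 (push 4): stack=[4] mem=[0,0,0,0]
After op 2 (STO M3): stack=[empty] mem=[0,0,0,4]
After op 3 (push 8): stack=[8] mem=[0,0,0,4]
After op 4 (push 10): stack=[8,10] mem=[0,0,0,4]
After op 5 (push 6): stack=[8,10,6] mem=[0,0,0,4]
After op 6 (push 14): stack=[8,10,6,14] mem=[0,0,0,4]
After op 7 (STO M2): stack=[8,10,6] mem=[0,0,14,4]
After op 8 (/): stack=[8,1] mem=[0,0,14,4]

[8, 1]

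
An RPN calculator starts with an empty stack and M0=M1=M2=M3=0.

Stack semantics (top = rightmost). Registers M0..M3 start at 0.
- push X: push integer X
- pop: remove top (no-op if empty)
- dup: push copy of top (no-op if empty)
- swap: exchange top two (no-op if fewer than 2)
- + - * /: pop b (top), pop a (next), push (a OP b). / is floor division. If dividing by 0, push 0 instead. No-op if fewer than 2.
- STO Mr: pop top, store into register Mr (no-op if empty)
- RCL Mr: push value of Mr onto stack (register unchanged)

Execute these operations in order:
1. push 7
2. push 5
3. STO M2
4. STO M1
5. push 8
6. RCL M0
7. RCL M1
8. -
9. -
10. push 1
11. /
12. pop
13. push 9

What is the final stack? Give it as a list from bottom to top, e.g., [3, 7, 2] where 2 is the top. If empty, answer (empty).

Answer: [9]

Derivation:
After op 1 (push 7): stack=[7] mem=[0,0,0,0]
After op 2 (push 5): stack=[7,5] mem=[0,0,0,0]
After op 3 (STO M2): stack=[7] mem=[0,0,5,0]
After op 4 (STO M1): stack=[empty] mem=[0,7,5,0]
After op 5 (push 8): stack=[8] mem=[0,7,5,0]
After op 6 (RCL M0): stack=[8,0] mem=[0,7,5,0]
After op 7 (RCL M1): stack=[8,0,7] mem=[0,7,5,0]
After op 8 (-): stack=[8,-7] mem=[0,7,5,0]
After op 9 (-): stack=[15] mem=[0,7,5,0]
After op 10 (push 1): stack=[15,1] mem=[0,7,5,0]
After op 11 (/): stack=[15] mem=[0,7,5,0]
After op 12 (pop): stack=[empty] mem=[0,7,5,0]
After op 13 (push 9): stack=[9] mem=[0,7,5,0]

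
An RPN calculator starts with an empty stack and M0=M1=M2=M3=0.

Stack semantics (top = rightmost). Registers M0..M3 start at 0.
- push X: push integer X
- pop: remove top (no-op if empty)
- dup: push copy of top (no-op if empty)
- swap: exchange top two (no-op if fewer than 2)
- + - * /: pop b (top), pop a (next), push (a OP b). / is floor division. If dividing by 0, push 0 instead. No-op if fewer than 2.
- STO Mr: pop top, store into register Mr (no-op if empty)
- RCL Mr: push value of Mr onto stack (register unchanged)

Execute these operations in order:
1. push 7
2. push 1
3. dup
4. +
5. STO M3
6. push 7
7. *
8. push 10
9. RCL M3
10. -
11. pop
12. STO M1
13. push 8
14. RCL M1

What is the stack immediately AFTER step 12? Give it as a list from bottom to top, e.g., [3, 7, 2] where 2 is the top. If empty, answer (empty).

After op 1 (push 7): stack=[7] mem=[0,0,0,0]
After op 2 (push 1): stack=[7,1] mem=[0,0,0,0]
After op 3 (dup): stack=[7,1,1] mem=[0,0,0,0]
After op 4 (+): stack=[7,2] mem=[0,0,0,0]
After op 5 (STO M3): stack=[7] mem=[0,0,0,2]
After op 6 (push 7): stack=[7,7] mem=[0,0,0,2]
After op 7 (*): stack=[49] mem=[0,0,0,2]
After op 8 (push 10): stack=[49,10] mem=[0,0,0,2]
After op 9 (RCL M3): stack=[49,10,2] mem=[0,0,0,2]
After op 10 (-): stack=[49,8] mem=[0,0,0,2]
After op 11 (pop): stack=[49] mem=[0,0,0,2]
After op 12 (STO M1): stack=[empty] mem=[0,49,0,2]

(empty)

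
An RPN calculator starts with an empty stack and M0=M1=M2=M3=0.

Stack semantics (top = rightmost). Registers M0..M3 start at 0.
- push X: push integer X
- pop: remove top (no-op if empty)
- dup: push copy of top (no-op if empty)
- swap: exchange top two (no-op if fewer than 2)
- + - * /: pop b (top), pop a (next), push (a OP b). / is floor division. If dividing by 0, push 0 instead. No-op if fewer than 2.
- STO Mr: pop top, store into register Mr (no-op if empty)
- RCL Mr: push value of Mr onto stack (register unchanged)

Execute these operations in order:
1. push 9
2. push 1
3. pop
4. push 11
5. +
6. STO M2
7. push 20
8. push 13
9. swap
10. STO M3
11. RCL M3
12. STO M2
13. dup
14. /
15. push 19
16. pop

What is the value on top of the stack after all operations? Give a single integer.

After op 1 (push 9): stack=[9] mem=[0,0,0,0]
After op 2 (push 1): stack=[9,1] mem=[0,0,0,0]
After op 3 (pop): stack=[9] mem=[0,0,0,0]
After op 4 (push 11): stack=[9,11] mem=[0,0,0,0]
After op 5 (+): stack=[20] mem=[0,0,0,0]
After op 6 (STO M2): stack=[empty] mem=[0,0,20,0]
After op 7 (push 20): stack=[20] mem=[0,0,20,0]
After op 8 (push 13): stack=[20,13] mem=[0,0,20,0]
After op 9 (swap): stack=[13,20] mem=[0,0,20,0]
After op 10 (STO M3): stack=[13] mem=[0,0,20,20]
After op 11 (RCL M3): stack=[13,20] mem=[0,0,20,20]
After op 12 (STO M2): stack=[13] mem=[0,0,20,20]
After op 13 (dup): stack=[13,13] mem=[0,0,20,20]
After op 14 (/): stack=[1] mem=[0,0,20,20]
After op 15 (push 19): stack=[1,19] mem=[0,0,20,20]
After op 16 (pop): stack=[1] mem=[0,0,20,20]

Answer: 1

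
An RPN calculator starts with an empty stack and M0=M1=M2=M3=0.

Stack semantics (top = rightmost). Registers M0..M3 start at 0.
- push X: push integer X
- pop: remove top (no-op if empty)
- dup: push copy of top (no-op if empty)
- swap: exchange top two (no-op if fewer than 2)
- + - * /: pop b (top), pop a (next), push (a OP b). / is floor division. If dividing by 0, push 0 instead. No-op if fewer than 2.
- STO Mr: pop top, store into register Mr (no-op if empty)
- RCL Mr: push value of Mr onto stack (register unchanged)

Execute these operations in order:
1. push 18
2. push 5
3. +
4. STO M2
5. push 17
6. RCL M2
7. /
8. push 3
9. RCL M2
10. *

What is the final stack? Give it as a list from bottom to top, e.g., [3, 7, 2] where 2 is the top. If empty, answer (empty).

After op 1 (push 18): stack=[18] mem=[0,0,0,0]
After op 2 (push 5): stack=[18,5] mem=[0,0,0,0]
After op 3 (+): stack=[23] mem=[0,0,0,0]
After op 4 (STO M2): stack=[empty] mem=[0,0,23,0]
After op 5 (push 17): stack=[17] mem=[0,0,23,0]
After op 6 (RCL M2): stack=[17,23] mem=[0,0,23,0]
After op 7 (/): stack=[0] mem=[0,0,23,0]
After op 8 (push 3): stack=[0,3] mem=[0,0,23,0]
After op 9 (RCL M2): stack=[0,3,23] mem=[0,0,23,0]
After op 10 (*): stack=[0,69] mem=[0,0,23,0]

Answer: [0, 69]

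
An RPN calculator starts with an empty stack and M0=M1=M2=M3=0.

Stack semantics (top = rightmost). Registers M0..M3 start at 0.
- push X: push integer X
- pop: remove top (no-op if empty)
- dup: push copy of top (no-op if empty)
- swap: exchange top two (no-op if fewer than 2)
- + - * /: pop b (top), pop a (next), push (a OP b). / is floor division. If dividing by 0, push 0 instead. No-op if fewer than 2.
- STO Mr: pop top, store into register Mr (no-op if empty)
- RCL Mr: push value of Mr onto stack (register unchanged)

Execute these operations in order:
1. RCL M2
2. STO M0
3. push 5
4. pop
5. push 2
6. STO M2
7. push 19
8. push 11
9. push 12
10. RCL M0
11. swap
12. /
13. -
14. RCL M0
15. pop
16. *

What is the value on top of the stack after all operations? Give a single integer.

Answer: 209

Derivation:
After op 1 (RCL M2): stack=[0] mem=[0,0,0,0]
After op 2 (STO M0): stack=[empty] mem=[0,0,0,0]
After op 3 (push 5): stack=[5] mem=[0,0,0,0]
After op 4 (pop): stack=[empty] mem=[0,0,0,0]
After op 5 (push 2): stack=[2] mem=[0,0,0,0]
After op 6 (STO M2): stack=[empty] mem=[0,0,2,0]
After op 7 (push 19): stack=[19] mem=[0,0,2,0]
After op 8 (push 11): stack=[19,11] mem=[0,0,2,0]
After op 9 (push 12): stack=[19,11,12] mem=[0,0,2,0]
After op 10 (RCL M0): stack=[19,11,12,0] mem=[0,0,2,0]
After op 11 (swap): stack=[19,11,0,12] mem=[0,0,2,0]
After op 12 (/): stack=[19,11,0] mem=[0,0,2,0]
After op 13 (-): stack=[19,11] mem=[0,0,2,0]
After op 14 (RCL M0): stack=[19,11,0] mem=[0,0,2,0]
After op 15 (pop): stack=[19,11] mem=[0,0,2,0]
After op 16 (*): stack=[209] mem=[0,0,2,0]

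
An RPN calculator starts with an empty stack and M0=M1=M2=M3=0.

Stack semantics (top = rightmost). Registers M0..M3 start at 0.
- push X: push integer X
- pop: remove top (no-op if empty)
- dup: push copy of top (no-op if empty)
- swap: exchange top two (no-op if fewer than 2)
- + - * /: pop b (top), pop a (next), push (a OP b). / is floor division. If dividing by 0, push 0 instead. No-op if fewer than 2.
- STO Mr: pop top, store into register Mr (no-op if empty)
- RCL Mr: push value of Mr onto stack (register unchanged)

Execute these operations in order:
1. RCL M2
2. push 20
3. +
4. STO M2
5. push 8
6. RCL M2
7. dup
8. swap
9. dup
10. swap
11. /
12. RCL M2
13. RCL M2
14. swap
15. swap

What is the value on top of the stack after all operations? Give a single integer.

After op 1 (RCL M2): stack=[0] mem=[0,0,0,0]
After op 2 (push 20): stack=[0,20] mem=[0,0,0,0]
After op 3 (+): stack=[20] mem=[0,0,0,0]
After op 4 (STO M2): stack=[empty] mem=[0,0,20,0]
After op 5 (push 8): stack=[8] mem=[0,0,20,0]
After op 6 (RCL M2): stack=[8,20] mem=[0,0,20,0]
After op 7 (dup): stack=[8,20,20] mem=[0,0,20,0]
After op 8 (swap): stack=[8,20,20] mem=[0,0,20,0]
After op 9 (dup): stack=[8,20,20,20] mem=[0,0,20,0]
After op 10 (swap): stack=[8,20,20,20] mem=[0,0,20,0]
After op 11 (/): stack=[8,20,1] mem=[0,0,20,0]
After op 12 (RCL M2): stack=[8,20,1,20] mem=[0,0,20,0]
After op 13 (RCL M2): stack=[8,20,1,20,20] mem=[0,0,20,0]
After op 14 (swap): stack=[8,20,1,20,20] mem=[0,0,20,0]
After op 15 (swap): stack=[8,20,1,20,20] mem=[0,0,20,0]

Answer: 20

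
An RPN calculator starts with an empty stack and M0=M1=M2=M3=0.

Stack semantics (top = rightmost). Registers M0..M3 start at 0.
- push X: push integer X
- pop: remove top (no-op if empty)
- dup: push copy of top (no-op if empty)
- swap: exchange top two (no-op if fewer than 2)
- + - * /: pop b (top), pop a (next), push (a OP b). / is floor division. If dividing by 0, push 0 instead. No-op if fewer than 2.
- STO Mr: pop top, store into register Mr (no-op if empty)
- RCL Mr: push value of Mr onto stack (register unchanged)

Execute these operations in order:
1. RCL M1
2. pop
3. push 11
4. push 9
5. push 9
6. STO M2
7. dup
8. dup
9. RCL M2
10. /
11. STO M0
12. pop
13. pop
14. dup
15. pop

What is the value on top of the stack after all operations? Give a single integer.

Answer: 11

Derivation:
After op 1 (RCL M1): stack=[0] mem=[0,0,0,0]
After op 2 (pop): stack=[empty] mem=[0,0,0,0]
After op 3 (push 11): stack=[11] mem=[0,0,0,0]
After op 4 (push 9): stack=[11,9] mem=[0,0,0,0]
After op 5 (push 9): stack=[11,9,9] mem=[0,0,0,0]
After op 6 (STO M2): stack=[11,9] mem=[0,0,9,0]
After op 7 (dup): stack=[11,9,9] mem=[0,0,9,0]
After op 8 (dup): stack=[11,9,9,9] mem=[0,0,9,0]
After op 9 (RCL M2): stack=[11,9,9,9,9] mem=[0,0,9,0]
After op 10 (/): stack=[11,9,9,1] mem=[0,0,9,0]
After op 11 (STO M0): stack=[11,9,9] mem=[1,0,9,0]
After op 12 (pop): stack=[11,9] mem=[1,0,9,0]
After op 13 (pop): stack=[11] mem=[1,0,9,0]
After op 14 (dup): stack=[11,11] mem=[1,0,9,0]
After op 15 (pop): stack=[11] mem=[1,0,9,0]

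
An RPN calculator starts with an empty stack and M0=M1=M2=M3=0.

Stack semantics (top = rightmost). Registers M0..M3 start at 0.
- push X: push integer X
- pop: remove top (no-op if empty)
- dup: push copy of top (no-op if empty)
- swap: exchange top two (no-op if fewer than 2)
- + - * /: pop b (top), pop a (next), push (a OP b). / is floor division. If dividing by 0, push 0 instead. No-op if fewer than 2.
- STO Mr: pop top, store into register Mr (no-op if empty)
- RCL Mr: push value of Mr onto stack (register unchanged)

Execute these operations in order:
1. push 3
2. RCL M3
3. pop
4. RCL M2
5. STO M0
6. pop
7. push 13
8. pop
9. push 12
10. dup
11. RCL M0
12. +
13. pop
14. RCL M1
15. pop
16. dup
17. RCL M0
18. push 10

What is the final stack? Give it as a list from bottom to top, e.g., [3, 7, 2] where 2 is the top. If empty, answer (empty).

Answer: [12, 12, 0, 10]

Derivation:
After op 1 (push 3): stack=[3] mem=[0,0,0,0]
After op 2 (RCL M3): stack=[3,0] mem=[0,0,0,0]
After op 3 (pop): stack=[3] mem=[0,0,0,0]
After op 4 (RCL M2): stack=[3,0] mem=[0,0,0,0]
After op 5 (STO M0): stack=[3] mem=[0,0,0,0]
After op 6 (pop): stack=[empty] mem=[0,0,0,0]
After op 7 (push 13): stack=[13] mem=[0,0,0,0]
After op 8 (pop): stack=[empty] mem=[0,0,0,0]
After op 9 (push 12): stack=[12] mem=[0,0,0,0]
After op 10 (dup): stack=[12,12] mem=[0,0,0,0]
After op 11 (RCL M0): stack=[12,12,0] mem=[0,0,0,0]
After op 12 (+): stack=[12,12] mem=[0,0,0,0]
After op 13 (pop): stack=[12] mem=[0,0,0,0]
After op 14 (RCL M1): stack=[12,0] mem=[0,0,0,0]
After op 15 (pop): stack=[12] mem=[0,0,0,0]
After op 16 (dup): stack=[12,12] mem=[0,0,0,0]
After op 17 (RCL M0): stack=[12,12,0] mem=[0,0,0,0]
After op 18 (push 10): stack=[12,12,0,10] mem=[0,0,0,0]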